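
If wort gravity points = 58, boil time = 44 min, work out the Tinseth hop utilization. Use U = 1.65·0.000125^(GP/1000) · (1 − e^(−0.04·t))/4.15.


bigness = 1.65·0.000125^(58/1000) = 0.9797
boil_factor = (1 − e^(−0.04·44))/4.15 = 0.1995
U = 0.9797 · 0.1995

0.1955


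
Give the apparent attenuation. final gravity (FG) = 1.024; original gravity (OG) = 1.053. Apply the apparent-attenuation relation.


AA = (OG − FG)/(OG − 1) · 100
AA = (1.053 − 1.024)/(1.053 − 1) · 100

54.7170 %


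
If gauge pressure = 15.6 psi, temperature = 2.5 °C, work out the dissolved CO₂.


vols = (P + 14.695)·(0.01821 + 0.09011·e^(−0.04·T))
vols = (15.6 + 14.695)·(0.01821 + 0.09011·e^(−0.04·2.5))

3.0218 volumes


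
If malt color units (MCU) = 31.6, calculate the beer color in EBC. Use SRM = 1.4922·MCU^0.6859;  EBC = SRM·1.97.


SRM = 1.4922·31.6^0.6859 = 15.9390
EBC = 15.9390·1.97

31.3999 EBC


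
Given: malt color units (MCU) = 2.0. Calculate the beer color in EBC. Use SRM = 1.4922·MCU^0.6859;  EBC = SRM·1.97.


SRM = 1.4922·2.0^0.6859 = 2.4005
EBC = 2.4005·1.97

4.7290 EBC


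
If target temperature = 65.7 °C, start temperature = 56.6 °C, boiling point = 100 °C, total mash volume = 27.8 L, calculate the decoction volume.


V_dec = V_total·(T_target − T_start)/(T_boil − T_start)
V_dec = 27.8·(65.7 − 56.6)/(100 − 56.6)

5.8290 L


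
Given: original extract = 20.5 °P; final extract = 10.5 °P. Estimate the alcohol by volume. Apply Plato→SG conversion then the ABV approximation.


SG = 259/(259 − P);  ABV = (OG − FG)·131.25
OG = 259/(259 − 20.5) = 1.0860
FG = 259/(259 − 10.5) = 1.0423
ABV = (1.0860 − 1.0423)·131.25

5.7357 % ABV


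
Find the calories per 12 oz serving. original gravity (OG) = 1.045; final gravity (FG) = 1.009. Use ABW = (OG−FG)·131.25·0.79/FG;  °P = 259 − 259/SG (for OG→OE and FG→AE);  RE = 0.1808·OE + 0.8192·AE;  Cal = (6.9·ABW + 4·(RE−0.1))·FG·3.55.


ABW = (1.045 − 1.009)·131.25·0.79/1.009 = 3.6995
OE = 259 − 259/1.045 = 11.1531 °P
AE = 259 − 259/1.009 = 2.3102 °P
RE = 0.1808·11.1531 + 0.8192·2.3102 = 3.9090 °P
Cal = (6.9·3.6995 + 4·(3.9090−0.1))·1.009·3.55

146.0084 kcal


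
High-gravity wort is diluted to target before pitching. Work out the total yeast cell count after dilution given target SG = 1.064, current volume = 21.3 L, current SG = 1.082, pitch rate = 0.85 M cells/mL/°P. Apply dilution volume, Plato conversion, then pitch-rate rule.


V_w = V·((SG_c−1)/(SG_t−1)−1);  °P = 259 − 259/SG_t;  cells = rate·(V+V_w)·°P
V_w = 21.3·((1.082−1)/(1.064−1)−1) = 5.9906
V_final = 21.3 + 5.9906 = 27.2906
°P = 259 − 259/1.064 = 15.5789
cells = 0.85·27.2906·15.5789

361.3853 billion cells


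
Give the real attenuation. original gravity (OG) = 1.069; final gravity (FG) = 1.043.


AA = (OG−FG)/(OG−1)·100;  RA = AA·0.8192
AA = (1.069 − 1.043)/(1.069 − 1)·100 = 37.6812
RA = 37.6812·0.8192

30.8684 %


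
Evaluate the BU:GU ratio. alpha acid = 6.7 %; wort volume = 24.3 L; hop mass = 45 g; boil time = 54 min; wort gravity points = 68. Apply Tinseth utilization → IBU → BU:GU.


U = 1.65·0.000125^(GP/1000)·(1−e^(−0.04t))/4.15;  IBU = (α/100)·m·U·1000/V;  BU:GU = IBU/GP
U = 1.65·0.000125^(68/1000)·(1−e^(−0.04·54))/4.15 = 0.1909
IBU = (6.7/100)·45·0.1909·1000/24.3 = 23.6859
BU:GU = 23.6859/68

0.3483


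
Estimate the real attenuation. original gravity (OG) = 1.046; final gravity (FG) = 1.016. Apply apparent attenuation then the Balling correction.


AA = (OG−FG)/(OG−1)·100;  RA = AA·0.8192
AA = (1.046 − 1.016)/(1.046 − 1)·100 = 65.2174
RA = 65.2174·0.8192

53.4261 %


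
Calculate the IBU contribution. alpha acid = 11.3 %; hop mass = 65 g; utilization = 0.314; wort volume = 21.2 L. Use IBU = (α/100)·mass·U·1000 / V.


IBU = (11.3/100)·65·0.314·1000 / 21.2

108.7892 IBU


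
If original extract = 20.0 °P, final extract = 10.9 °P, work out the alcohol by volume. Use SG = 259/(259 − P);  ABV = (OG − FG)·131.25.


OG = 259/(259 − 20.0) = 1.0837
FG = 259/(259 − 10.9) = 1.0439
ABV = (1.0837 − 1.0439)·131.25

5.2169 % ABV


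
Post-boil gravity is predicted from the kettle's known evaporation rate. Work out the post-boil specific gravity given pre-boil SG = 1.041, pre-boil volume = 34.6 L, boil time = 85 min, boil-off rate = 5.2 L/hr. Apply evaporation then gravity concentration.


V_post = V_pre − rate·(t/60);  SG_post = 1 + (SG_pre−1)·V_pre/V_post
V_post = 34.6 − 5.2·(85/60) = 27.2333
SG_post = 1 + (1.041 − 1)·34.6/27.2333

1.0521


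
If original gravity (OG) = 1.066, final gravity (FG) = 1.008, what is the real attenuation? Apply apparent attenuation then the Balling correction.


AA = (OG−FG)/(OG−1)·100;  RA = AA·0.8192
AA = (1.066 − 1.008)/(1.066 − 1)·100 = 87.8788
RA = 87.8788·0.8192

71.9903 %


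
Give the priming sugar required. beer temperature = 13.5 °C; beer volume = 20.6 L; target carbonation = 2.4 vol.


residual = 14.695·(0.01821 + 0.09011·e^(−0.04·T));  sugar = (target − residual)·4.0·V
residual = 14.695·(0.01821 + 0.09011·e^(−0.04·13.5)) = 1.0393
sugar = (2.4 − 1.0393)·4.0·20.6

112.1257 g


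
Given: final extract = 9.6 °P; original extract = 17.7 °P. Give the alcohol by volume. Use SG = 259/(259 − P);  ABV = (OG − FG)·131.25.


OG = 259/(259 − 17.7) = 1.0734
FG = 259/(259 − 9.6) = 1.0385
ABV = (1.0734 − 1.0385)·131.25

4.5754 % ABV


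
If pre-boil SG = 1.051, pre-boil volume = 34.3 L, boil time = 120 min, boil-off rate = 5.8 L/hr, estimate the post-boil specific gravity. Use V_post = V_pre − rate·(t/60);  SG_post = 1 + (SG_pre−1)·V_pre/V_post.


V_post = 34.3 − 5.8·(120/60) = 22.7000
SG_post = 1 + (1.051 − 1)·34.3/22.7000

1.0771


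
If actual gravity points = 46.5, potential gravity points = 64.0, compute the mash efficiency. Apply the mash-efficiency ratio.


efficiency = actual / potential × 100
efficiency = 46.5 / 64.0 × 100

72.6562 %


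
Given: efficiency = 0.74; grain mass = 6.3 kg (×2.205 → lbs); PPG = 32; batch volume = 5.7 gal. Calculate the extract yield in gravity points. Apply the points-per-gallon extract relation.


points = lbs × PPG × eff / vol
lbs = 6.3 × 2.205 = 13.8915
points = 13.8915 × 32 × 0.74 / 5.7

57.7107 points


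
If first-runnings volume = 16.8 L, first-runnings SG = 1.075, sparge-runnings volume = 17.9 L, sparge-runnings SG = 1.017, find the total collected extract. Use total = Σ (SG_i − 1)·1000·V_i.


first = (1.075 − 1)·1000·16.8 = 1260.0000
sparge = (1.017 − 1)·1000·17.9 = 304.3000
total = 1260.0000 + 304.3000

1564.3000 gravity·L


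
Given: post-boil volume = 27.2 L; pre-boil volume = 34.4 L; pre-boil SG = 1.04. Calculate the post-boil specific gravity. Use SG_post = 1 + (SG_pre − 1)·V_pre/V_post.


pts_pre = (1.04 − 1)·1000 = 40.0000
pts_post = 40.0000·34.4/27.2 = 50.5882
SG_post = 1 + 50.5882/1000

1.0506


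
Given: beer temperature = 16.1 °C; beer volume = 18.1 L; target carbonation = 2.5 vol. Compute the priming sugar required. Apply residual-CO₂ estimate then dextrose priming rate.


residual = 14.695·(0.01821 + 0.09011·e^(−0.04·T));  sugar = (target − residual)·4.0·V
residual = 14.695·(0.01821 + 0.09011·e^(−0.04·16.1)) = 0.9630
sugar = (2.5 − 0.9630)·4.0·18.1

111.2765 g


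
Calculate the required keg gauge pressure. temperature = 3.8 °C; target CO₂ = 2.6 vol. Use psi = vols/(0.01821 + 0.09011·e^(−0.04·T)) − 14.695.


psi = 2.6/(0.01821 + 0.09011·e^(−0.04·3.8)) − 14.695

12.4978 psi


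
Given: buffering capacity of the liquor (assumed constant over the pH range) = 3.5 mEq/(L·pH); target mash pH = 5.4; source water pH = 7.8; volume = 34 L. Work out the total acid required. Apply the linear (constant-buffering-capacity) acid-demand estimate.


acid = buffering capacity · (pH_source − pH_target) · V
acid = 3.5 · (7.8 − 5.4) · 34

285.6000 mEq


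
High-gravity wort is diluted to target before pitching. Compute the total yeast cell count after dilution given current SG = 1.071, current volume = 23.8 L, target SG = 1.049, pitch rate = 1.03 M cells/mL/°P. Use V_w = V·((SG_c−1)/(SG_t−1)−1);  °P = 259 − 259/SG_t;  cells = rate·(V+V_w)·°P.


V_w = 23.8·((1.071−1)/(1.049−1)−1) = 10.6857
V_final = 23.8 + 10.6857 = 34.4857
°P = 259 − 259/1.049 = 12.0982
cells = 1.03·34.4857·12.0982

429.7311 billion cells


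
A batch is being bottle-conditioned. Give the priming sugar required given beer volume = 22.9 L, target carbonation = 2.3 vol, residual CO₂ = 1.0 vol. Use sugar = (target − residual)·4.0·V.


sugar = (2.3 − 1.0)·4.0·22.9

119.0800 g


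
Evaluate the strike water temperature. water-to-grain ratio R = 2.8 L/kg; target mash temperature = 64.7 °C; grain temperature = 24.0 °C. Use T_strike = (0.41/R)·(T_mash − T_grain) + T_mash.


T_strike = (0.41/2.8)·(64.7 − 24.0) + 64.7

70.6596 °C


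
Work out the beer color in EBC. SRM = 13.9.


EBC = SRM · 1.97
EBC = 13.9 · 1.97

27.3830 EBC


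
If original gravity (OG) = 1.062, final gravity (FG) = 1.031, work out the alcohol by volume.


ABV = (OG − FG) · 131.25
ABV = (1.062 − 1.031) · 131.25

4.0688 % ABV


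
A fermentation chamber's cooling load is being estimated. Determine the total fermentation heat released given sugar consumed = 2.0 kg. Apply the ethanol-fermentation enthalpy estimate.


Q = m_sugar · 590 kJ/kg
Q = 2.0 · 590

1180.0000 kJ


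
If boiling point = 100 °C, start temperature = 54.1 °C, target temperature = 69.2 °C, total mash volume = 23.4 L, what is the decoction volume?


V_dec = V_total·(T_target − T_start)/(T_boil − T_start)
V_dec = 23.4·(69.2 − 54.1)/(100 − 54.1)

7.6980 L


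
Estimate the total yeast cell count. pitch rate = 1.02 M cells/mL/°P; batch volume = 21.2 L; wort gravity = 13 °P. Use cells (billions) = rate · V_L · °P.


cells = 1.02 · 21.2 · 13

281.1120 billion cells


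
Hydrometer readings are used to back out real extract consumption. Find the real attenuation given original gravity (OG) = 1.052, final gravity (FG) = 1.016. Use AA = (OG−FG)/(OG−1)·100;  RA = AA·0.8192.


AA = (1.052 − 1.016)/(1.052 − 1)·100 = 69.2308
RA = 69.2308·0.8192

56.7138 %


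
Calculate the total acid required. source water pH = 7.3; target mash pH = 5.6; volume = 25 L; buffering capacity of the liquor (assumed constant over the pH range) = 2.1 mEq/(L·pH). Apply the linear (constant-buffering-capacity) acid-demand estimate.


acid = buffering capacity · (pH_source − pH_target) · V
acid = 2.1 · (7.3 − 5.6) · 25

89.2500 mEq


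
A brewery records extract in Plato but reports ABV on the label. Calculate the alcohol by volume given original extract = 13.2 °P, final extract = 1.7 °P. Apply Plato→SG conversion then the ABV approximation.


SG = 259/(259 − P);  ABV = (OG − FG)·131.25
OG = 259/(259 − 13.2) = 1.0537
FG = 259/(259 − 1.7) = 1.0066
ABV = (1.0537 − 1.0066)·131.25

6.1812 % ABV


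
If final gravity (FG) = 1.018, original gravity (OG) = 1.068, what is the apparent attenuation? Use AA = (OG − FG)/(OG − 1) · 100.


AA = (1.068 − 1.018)/(1.068 − 1) · 100

73.5294 %


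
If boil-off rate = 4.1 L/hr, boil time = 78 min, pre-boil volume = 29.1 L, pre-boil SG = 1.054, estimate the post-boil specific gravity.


V_post = V_pre − rate·(t/60);  SG_post = 1 + (SG_pre−1)·V_pre/V_post
V_post = 29.1 − 4.1·(78/60) = 23.7700
SG_post = 1 + (1.054 − 1)·29.1/23.7700

1.0661


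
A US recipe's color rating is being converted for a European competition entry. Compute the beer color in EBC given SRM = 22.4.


EBC = SRM · 1.97
EBC = 22.4 · 1.97

44.1280 EBC


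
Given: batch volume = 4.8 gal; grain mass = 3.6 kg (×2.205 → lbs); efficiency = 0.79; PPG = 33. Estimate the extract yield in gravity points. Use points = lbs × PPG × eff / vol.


lbs = 3.6 × 2.205 = 7.9380
points = 7.9380 × 33 × 0.79 / 4.8

43.1133 points


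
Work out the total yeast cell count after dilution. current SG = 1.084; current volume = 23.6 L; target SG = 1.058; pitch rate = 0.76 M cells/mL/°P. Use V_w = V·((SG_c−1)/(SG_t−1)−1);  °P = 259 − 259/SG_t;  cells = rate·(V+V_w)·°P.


V_w = 23.6·((1.084−1)/(1.058−1)−1) = 10.5793
V_final = 23.6 + 10.5793 = 34.1793
°P = 259 − 259/1.058 = 14.1985
cells = 0.76·34.1793·14.1985

368.8238 billion cells


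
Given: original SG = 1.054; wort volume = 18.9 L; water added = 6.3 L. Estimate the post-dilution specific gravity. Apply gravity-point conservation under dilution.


SG_new = 1 + (SG_old − 1)·V_old/(V_old + V_water)
pts = (1.054 − 1)·1000·18.9/(18.9 + 6.3) = 40.5000
SG_new = 1 + 40.5000/1000

1.0405


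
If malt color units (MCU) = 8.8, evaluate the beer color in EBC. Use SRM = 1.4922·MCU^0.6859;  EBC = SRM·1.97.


SRM = 1.4922·8.8^0.6859 = 6.6320
EBC = 6.6320·1.97

13.0651 EBC


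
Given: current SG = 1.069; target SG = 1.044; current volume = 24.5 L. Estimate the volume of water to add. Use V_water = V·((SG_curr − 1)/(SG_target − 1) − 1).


V_water = 24.5·((1.069 − 1)/(1.044 − 1) − 1)

13.9205 L


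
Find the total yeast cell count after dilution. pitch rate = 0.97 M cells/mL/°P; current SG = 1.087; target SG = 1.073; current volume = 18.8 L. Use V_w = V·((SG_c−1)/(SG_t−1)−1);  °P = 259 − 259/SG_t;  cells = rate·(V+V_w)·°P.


V_w = 18.8·((1.087−1)/(1.073−1)−1) = 3.6055
V_final = 18.8 + 3.6055 = 22.4055
°P = 259 − 259/1.073 = 17.6207
cells = 0.97·22.4055·17.6207

382.9560 billion cells


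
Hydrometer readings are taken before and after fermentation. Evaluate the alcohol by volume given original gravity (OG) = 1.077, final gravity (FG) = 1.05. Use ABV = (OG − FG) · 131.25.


ABV = (1.077 − 1.05) · 131.25

3.5437 % ABV


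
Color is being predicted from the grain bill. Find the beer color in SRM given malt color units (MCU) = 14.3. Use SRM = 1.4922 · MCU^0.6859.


SRM = 1.4922 · 14.3^0.6859

9.2528 SRM


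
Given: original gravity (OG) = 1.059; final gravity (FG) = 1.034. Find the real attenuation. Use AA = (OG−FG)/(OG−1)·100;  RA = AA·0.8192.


AA = (1.059 − 1.034)/(1.059 − 1)·100 = 42.3729
RA = 42.3729·0.8192

34.7119 %


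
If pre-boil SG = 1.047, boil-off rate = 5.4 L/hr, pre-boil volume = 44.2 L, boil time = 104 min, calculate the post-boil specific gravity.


V_post = V_pre − rate·(t/60);  SG_post = 1 + (SG_pre−1)·V_pre/V_post
V_post = 44.2 − 5.4·(104/60) = 34.8400
SG_post = 1 + (1.047 − 1)·44.2/34.8400

1.0596


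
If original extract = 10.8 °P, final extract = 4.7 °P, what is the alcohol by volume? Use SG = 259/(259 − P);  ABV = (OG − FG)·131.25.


OG = 259/(259 − 10.8) = 1.0435
FG = 259/(259 − 4.7) = 1.0185
ABV = (1.0435 − 1.0185)·131.25

3.2853 % ABV


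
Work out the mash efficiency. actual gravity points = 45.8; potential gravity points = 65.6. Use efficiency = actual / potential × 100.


efficiency = 45.8 / 65.6 × 100

69.8171 %


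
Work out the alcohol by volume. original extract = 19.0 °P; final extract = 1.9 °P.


SG = 259/(259 − P);  ABV = (OG − FG)·131.25
OG = 259/(259 − 19.0) = 1.0792
FG = 259/(259 − 1.9) = 1.0074
ABV = (1.0792 − 1.0074)·131.25

9.4207 % ABV


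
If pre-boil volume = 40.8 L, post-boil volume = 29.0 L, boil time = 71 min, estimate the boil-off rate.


rate = (V_pre − V_post) / (t_min/60)
rate = (40.8 − 29.0) / (71/60)

9.9718 L/hr


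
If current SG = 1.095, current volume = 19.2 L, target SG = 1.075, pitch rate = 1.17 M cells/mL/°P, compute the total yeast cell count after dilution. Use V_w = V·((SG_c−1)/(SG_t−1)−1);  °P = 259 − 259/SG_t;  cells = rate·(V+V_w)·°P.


V_w = 19.2·((1.095−1)/(1.075−1)−1) = 5.1200
V_final = 19.2 + 5.1200 = 24.3200
°P = 259 − 259/1.075 = 18.0698
cells = 1.17·24.3200·18.0698

514.1644 billion cells


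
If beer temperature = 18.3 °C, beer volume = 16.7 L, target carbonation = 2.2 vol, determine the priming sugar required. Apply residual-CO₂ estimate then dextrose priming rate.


residual = 14.695·(0.01821 + 0.09011·e^(−0.04·T));  sugar = (target − residual)·4.0·V
residual = 14.695·(0.01821 + 0.09011·e^(−0.04·18.3)) = 0.9044
sugar = (2.2 − 0.9044)·4.0·16.7

86.5428 g


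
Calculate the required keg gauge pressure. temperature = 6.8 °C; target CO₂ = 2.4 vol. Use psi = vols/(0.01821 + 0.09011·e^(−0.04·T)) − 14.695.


psi = 2.4/(0.01821 + 0.09011·e^(−0.04·6.8)) − 14.695

12.9355 psi


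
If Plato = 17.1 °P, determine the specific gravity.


SG = 259/(259 − P)
SG = 259/(259 − 17.1)

1.0707


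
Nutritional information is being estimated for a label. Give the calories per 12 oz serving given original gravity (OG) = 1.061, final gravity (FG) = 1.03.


ABW = (OG−FG)·131.25·0.79/FG;  °P = 259 − 259/SG (for OG→OE and FG→AE);  RE = 0.1808·OE + 0.8192·AE;  Cal = (6.9·ABW + 4·(RE−0.1))·FG·3.55
ABW = (1.061 − 1.03)·131.25·0.79/1.03 = 3.1207
OE = 259 − 259/1.061 = 14.8907 °P
AE = 259 − 259/1.03 = 7.5437 °P
RE = 0.1808·14.8907 + 0.8192·7.5437 = 8.8720 °P
Cal = (6.9·3.1207 + 4·(8.8720−0.1))·1.03·3.55

207.0342 kcal


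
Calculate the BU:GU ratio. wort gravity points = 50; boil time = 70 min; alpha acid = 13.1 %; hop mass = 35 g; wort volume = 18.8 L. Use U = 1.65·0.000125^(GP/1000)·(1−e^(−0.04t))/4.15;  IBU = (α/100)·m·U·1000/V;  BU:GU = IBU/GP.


U = 1.65·0.000125^(50/1000)·(1−e^(−0.04·70))/4.15 = 0.2383
IBU = (13.1/100)·35·0.2383·1000/18.8 = 58.1054
BU:GU = 58.1054/50

1.1621


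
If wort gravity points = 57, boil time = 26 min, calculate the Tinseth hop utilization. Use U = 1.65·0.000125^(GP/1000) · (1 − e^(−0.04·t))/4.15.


bigness = 1.65·0.000125^(57/1000) = 0.9886
boil_factor = (1 − e^(−0.04·26))/4.15 = 0.1558
U = 0.9886 · 0.1558

0.1540


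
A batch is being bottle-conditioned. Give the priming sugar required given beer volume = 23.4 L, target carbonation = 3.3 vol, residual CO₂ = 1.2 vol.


sugar = (target − residual)·4.0·V
sugar = (3.3 − 1.2)·4.0·23.4

196.5600 g


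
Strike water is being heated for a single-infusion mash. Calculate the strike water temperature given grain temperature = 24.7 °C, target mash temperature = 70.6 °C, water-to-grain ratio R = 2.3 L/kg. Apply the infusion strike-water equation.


T_strike = (0.41/R)·(T_mash − T_grain) + T_mash
T_strike = (0.41/2.3)·(70.6 − 24.7) + 70.6

78.7822 °C


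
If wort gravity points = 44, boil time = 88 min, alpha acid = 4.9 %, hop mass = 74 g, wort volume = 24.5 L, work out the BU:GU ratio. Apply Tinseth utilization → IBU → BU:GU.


U = 1.65·0.000125^(GP/1000)·(1−e^(−0.04t))/4.15;  IBU = (α/100)·m·U·1000/V;  BU:GU = IBU/GP
U = 1.65·0.000125^(44/1000)·(1−e^(−0.04·88))/4.15 = 0.2598
IBU = (4.9/100)·74·0.2598·1000/24.5 = 38.4514
BU:GU = 38.4514/44

0.8739


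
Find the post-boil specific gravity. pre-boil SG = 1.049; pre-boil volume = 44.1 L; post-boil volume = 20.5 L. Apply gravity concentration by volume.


SG_post = 1 + (SG_pre − 1)·V_pre/V_post
pts_pre = (1.049 − 1)·1000 = 49.0000
pts_post = 49.0000·44.1/20.5 = 105.4098
SG_post = 1 + 105.4098/1000

1.1054


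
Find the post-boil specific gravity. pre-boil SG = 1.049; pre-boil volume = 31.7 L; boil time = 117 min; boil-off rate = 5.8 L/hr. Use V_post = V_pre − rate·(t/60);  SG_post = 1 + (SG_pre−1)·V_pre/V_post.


V_post = 31.7 − 5.8·(117/60) = 20.3900
SG_post = 1 + (1.049 − 1)·31.7/20.3900

1.0762


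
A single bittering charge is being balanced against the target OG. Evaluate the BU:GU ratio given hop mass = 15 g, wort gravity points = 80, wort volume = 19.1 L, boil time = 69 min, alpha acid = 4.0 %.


U = 1.65·0.000125^(GP/1000)·(1−e^(−0.04t))/4.15;  IBU = (α/100)·m·U·1000/V;  BU:GU = IBU/GP
U = 1.65·0.000125^(80/1000)·(1−e^(−0.04·69))/4.15 = 0.1815
IBU = (4.0/100)·15·0.1815·1000/19.1 = 5.7005
BU:GU = 5.7005/80

0.0713


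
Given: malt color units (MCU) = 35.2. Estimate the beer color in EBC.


SRM = 1.4922·MCU^0.6859;  EBC = SRM·1.97
SRM = 1.4922·35.2^0.6859 = 17.1633
EBC = 17.1633·1.97

33.8117 EBC


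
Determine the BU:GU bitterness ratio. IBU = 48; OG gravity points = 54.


BU:GU = IBU / OG_points
BU:GU = 48 / 54

0.8889


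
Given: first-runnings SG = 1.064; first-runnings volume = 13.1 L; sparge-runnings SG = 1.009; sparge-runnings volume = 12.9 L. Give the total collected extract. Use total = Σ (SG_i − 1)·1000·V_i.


first = (1.064 − 1)·1000·13.1 = 838.4000
sparge = (1.009 − 1)·1000·12.9 = 116.1000
total = 838.4000 + 116.1000

954.5000 gravity·L


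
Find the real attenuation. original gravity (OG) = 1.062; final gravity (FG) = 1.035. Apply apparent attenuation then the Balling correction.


AA = (OG−FG)/(OG−1)·100;  RA = AA·0.8192
AA = (1.062 − 1.035)/(1.062 − 1)·100 = 43.5484
RA = 43.5484·0.8192

35.6748 %


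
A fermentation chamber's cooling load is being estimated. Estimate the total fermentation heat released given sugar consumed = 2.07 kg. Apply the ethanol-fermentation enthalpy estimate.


Q = m_sugar · 590 kJ/kg
Q = 2.07 · 590

1221.3000 kJ


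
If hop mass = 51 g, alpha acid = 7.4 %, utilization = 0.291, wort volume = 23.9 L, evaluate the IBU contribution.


IBU = (α/100)·mass·U·1000 / V
IBU = (7.4/100)·51·0.291·1000 / 23.9

45.9512 IBU


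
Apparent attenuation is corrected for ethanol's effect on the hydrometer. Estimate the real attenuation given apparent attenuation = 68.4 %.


RA = AA · 0.8192
RA = 68.4 · 0.8192

56.0333 %


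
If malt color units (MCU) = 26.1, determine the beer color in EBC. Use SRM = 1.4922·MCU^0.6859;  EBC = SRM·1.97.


SRM = 1.4922·26.1^0.6859 = 13.9798
EBC = 13.9798·1.97

27.5402 EBC


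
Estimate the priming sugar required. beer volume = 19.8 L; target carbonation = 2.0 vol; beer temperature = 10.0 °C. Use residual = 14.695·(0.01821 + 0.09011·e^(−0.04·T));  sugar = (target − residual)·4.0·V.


residual = 14.695·(0.01821 + 0.09011·e^(−0.04·10.0)) = 1.1552
sugar = (2.0 − 1.1552)·4.0·19.8

66.9073 g


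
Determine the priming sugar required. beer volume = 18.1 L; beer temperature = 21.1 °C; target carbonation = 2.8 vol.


residual = 14.695·(0.01821 + 0.09011·e^(−0.04·T));  sugar = (target − residual)·4.0·V
residual = 14.695·(0.01821 + 0.09011·e^(−0.04·21.1)) = 0.8370
sugar = (2.8 − 0.8370)·4.0·18.1

142.1233 g


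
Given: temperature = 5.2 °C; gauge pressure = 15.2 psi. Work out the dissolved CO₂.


vols = (P + 14.695)·(0.01821 + 0.09011·e^(−0.04·T))
vols = (15.2 + 14.695)·(0.01821 + 0.09011·e^(−0.04·5.2))

2.7323 volumes


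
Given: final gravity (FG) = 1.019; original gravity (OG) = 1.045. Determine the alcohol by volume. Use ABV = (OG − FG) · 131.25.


ABV = (1.045 − 1.019) · 131.25

3.4125 % ABV


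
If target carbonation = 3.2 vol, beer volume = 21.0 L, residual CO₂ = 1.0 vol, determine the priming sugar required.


sugar = (target − residual)·4.0·V
sugar = (3.2 − 1.0)·4.0·21.0

184.8000 g


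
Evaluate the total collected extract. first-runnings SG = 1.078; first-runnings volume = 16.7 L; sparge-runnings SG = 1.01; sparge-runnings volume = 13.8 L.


total = Σ (SG_i − 1)·1000·V_i
first = (1.078 − 1)·1000·16.7 = 1302.6000
sparge = (1.01 − 1)·1000·13.8 = 138.0000
total = 1302.6000 + 138.0000

1440.6000 gravity·L


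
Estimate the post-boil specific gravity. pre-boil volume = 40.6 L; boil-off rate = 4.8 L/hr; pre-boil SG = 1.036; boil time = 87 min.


V_post = V_pre − rate·(t/60);  SG_post = 1 + (SG_pre−1)·V_pre/V_post
V_post = 40.6 − 4.8·(87/60) = 33.6400
SG_post = 1 + (1.036 − 1)·40.6/33.6400

1.0434


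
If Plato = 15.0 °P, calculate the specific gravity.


SG = 259/(259 − P)
SG = 259/(259 − 15.0)

1.0615


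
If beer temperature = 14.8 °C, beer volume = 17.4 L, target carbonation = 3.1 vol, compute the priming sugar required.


residual = 14.695·(0.01821 + 0.09011·e^(−0.04·T));  sugar = (target − residual)·4.0·V
residual = 14.695·(0.01821 + 0.09011·e^(−0.04·14.8)) = 1.0002
sugar = (3.1 − 1.0002)·4.0·17.4

146.1495 g


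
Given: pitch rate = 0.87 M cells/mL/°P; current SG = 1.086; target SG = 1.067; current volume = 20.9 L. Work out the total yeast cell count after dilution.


V_w = V·((SG_c−1)/(SG_t−1)−1);  °P = 259 − 259/SG_t;  cells = rate·(V+V_w)·°P
V_w = 20.9·((1.086−1)/(1.067−1)−1) = 5.9269
V_final = 20.9 + 5.9269 = 26.8269
°P = 259 − 259/1.067 = 16.2634
cells = 0.87·26.8269·16.2634

379.5765 billion cells


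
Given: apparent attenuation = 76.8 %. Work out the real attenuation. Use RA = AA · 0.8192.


RA = 76.8 · 0.8192

62.9146 %


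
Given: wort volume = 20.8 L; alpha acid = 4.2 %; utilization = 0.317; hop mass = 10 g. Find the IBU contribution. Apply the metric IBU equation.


IBU = (α/100)·mass·U·1000 / V
IBU = (4.2/100)·10·0.317·1000 / 20.8

6.4010 IBU


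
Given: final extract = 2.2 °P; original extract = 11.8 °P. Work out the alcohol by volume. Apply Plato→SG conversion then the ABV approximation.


SG = 259/(259 − P);  ABV = (OG − FG)·131.25
OG = 259/(259 − 11.8) = 1.0477
FG = 259/(259 − 2.2) = 1.0086
ABV = (1.0477 − 1.0086)·131.25

5.1408 % ABV


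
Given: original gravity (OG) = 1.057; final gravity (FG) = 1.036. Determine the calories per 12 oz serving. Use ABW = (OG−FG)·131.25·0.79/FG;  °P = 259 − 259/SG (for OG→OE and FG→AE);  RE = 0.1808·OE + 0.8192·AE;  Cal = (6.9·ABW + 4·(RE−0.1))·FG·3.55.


ABW = (1.057 − 1.036)·131.25·0.79/1.036 = 2.1018
OE = 259 − 259/1.057 = 13.9669 °P
AE = 259 − 259/1.036 = 9.0000 °P
RE = 0.1808·13.9669 + 0.8192·9.0000 = 9.8980 °P
Cal = (6.9·2.1018 + 4·(9.8980−0.1))·1.036·3.55

197.4769 kcal


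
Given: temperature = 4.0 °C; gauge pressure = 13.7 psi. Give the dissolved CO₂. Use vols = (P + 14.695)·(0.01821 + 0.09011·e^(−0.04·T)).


vols = (13.7 + 14.695)·(0.01821 + 0.09011·e^(−0.04·4.0))

2.6974 volumes


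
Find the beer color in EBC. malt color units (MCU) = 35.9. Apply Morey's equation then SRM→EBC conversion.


SRM = 1.4922·MCU^0.6859;  EBC = SRM·1.97
SRM = 1.4922·35.9^0.6859 = 17.3967
EBC = 17.3967·1.97

34.2715 EBC


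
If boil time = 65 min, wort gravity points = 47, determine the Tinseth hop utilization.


U = 1.65·0.000125^(GP/1000) · (1 − e^(−0.04·t))/4.15
bigness = 1.65·0.000125^(47/1000) = 1.0815
boil_factor = (1 − e^(−0.04·65))/4.15 = 0.2231
U = 1.0815 · 0.2231

0.2413


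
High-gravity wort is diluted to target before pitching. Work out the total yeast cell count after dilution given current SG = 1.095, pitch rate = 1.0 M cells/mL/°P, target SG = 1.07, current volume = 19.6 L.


V_w = V·((SG_c−1)/(SG_t−1)−1);  °P = 259 − 259/SG_t;  cells = rate·(V+V_w)·°P
V_w = 19.6·((1.095−1)/(1.07−1)−1) = 7.0000
V_final = 19.6 + 7.0000 = 26.6000
°P = 259 − 259/1.07 = 16.9439
cells = 1.0·26.6000·16.9439

450.7084 billion cells


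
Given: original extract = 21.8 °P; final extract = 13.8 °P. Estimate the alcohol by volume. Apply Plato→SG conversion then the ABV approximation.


SG = 259/(259 − P);  ABV = (OG − FG)·131.25
OG = 259/(259 − 21.8) = 1.0919
FG = 259/(259 − 13.8) = 1.0563
ABV = (1.0919 − 1.0563)·131.25

4.6758 % ABV


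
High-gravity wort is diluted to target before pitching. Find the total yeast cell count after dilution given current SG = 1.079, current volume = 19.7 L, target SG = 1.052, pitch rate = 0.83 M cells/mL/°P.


V_w = V·((SG_c−1)/(SG_t−1)−1);  °P = 259 − 259/SG_t;  cells = rate·(V+V_w)·°P
V_w = 19.7·((1.079−1)/(1.052−1)−1) = 10.2288
V_final = 19.7 + 10.2288 = 29.9288
°P = 259 − 259/1.052 = 12.8023
cells = 0.83·29.9288·12.8023

318.0207 billion cells


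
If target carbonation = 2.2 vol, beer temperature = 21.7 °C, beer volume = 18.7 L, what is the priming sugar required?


residual = 14.695·(0.01821 + 0.09011·e^(−0.04·T));  sugar = (target − residual)·4.0·V
residual = 14.695·(0.01821 + 0.09011·e^(−0.04·21.7)) = 0.8235
sugar = (2.2 − 0.8235)·4.0·18.7

102.9646 g


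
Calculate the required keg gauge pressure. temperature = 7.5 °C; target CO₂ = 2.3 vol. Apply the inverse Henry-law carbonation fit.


psi = vols/(0.01821 + 0.09011·e^(−0.04·T)) − 14.695
psi = 2.3/(0.01821 + 0.09011·e^(−0.04·7.5)) − 14.695

12.3749 psi


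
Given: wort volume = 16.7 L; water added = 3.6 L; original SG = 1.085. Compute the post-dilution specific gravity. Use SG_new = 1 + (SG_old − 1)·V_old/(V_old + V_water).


pts = (1.085 − 1)·1000·16.7/(16.7 + 3.6) = 69.9261
SG_new = 1 + 69.9261/1000

1.0699


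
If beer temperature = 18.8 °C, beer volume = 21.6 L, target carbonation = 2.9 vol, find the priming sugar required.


residual = 14.695·(0.01821 + 0.09011·e^(−0.04·T));  sugar = (target − residual)·4.0·V
residual = 14.695·(0.01821 + 0.09011·e^(−0.04·18.8)) = 0.8918
sugar = (2.9 − 0.8918)·4.0·21.6

173.5052 g


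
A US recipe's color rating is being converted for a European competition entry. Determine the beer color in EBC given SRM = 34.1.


EBC = SRM · 1.97
EBC = 34.1 · 1.97

67.1770 EBC


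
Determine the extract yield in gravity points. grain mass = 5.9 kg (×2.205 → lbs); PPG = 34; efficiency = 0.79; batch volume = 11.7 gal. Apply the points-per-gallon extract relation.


points = lbs × PPG × eff / vol
lbs = 5.9 × 2.205 = 13.0095
points = 13.0095 × 34 × 0.79 / 11.7

29.8663 points


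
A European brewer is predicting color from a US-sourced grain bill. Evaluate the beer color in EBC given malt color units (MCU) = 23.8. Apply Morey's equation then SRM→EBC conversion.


SRM = 1.4922·MCU^0.6859;  EBC = SRM·1.97
SRM = 1.4922·23.8^0.6859 = 13.1226
EBC = 13.1226·1.97

25.8516 EBC


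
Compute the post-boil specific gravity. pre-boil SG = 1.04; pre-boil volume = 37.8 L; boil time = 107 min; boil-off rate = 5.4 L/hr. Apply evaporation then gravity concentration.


V_post = V_pre − rate·(t/60);  SG_post = 1 + (SG_pre−1)·V_pre/V_post
V_post = 37.8 − 5.4·(107/60) = 28.1700
SG_post = 1 + (1.04 − 1)·37.8/28.1700

1.0537


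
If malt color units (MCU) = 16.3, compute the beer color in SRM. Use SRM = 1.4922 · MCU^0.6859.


SRM = 1.4922 · 16.3^0.6859

10.1220 SRM


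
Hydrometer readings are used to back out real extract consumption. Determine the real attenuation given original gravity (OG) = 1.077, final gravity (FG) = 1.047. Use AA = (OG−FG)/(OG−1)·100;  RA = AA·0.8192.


AA = (1.077 − 1.047)/(1.077 − 1)·100 = 38.9610
RA = 38.9610·0.8192

31.9169 %


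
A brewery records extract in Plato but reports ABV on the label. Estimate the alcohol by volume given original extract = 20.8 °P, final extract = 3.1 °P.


SG = 259/(259 − P);  ABV = (OG − FG)·131.25
OG = 259/(259 − 20.8) = 1.0873
FG = 259/(259 − 3.1) = 1.0121
ABV = (1.0873 − 1.0121)·131.25

9.8710 % ABV


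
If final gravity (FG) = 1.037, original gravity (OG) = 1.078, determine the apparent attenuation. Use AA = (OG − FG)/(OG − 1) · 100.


AA = (1.078 − 1.037)/(1.078 − 1) · 100

52.5641 %


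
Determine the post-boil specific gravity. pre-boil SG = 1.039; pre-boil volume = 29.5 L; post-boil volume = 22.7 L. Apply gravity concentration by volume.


SG_post = 1 + (SG_pre − 1)·V_pre/V_post
pts_pre = (1.039 − 1)·1000 = 39.0000
pts_post = 39.0000·29.5/22.7 = 50.6828
SG_post = 1 + 50.6828/1000

1.0507


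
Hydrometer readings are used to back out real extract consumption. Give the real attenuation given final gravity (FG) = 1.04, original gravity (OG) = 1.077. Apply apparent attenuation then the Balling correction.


AA = (OG−FG)/(OG−1)·100;  RA = AA·0.8192
AA = (1.077 − 1.04)/(1.077 − 1)·100 = 48.0519
RA = 48.0519·0.8192

39.3642 %


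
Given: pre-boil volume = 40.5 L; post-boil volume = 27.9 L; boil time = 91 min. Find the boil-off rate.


rate = (V_pre − V_post) / (t_min/60)
rate = (40.5 − 27.9) / (91/60)

8.3077 L/hr


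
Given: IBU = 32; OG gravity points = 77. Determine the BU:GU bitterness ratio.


BU:GU = IBU / OG_points
BU:GU = 32 / 77

0.4156


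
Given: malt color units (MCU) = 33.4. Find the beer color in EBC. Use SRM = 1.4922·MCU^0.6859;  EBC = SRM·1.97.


SRM = 1.4922·33.4^0.6859 = 16.5564
EBC = 16.5564·1.97

32.6160 EBC


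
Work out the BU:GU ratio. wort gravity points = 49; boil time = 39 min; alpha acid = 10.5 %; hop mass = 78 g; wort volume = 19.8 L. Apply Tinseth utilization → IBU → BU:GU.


U = 1.65·0.000125^(GP/1000)·(1−e^(−0.04t))/4.15;  IBU = (α/100)·m·U·1000/V;  BU:GU = IBU/GP
U = 1.65·0.000125^(49/1000)·(1−e^(−0.04·39))/4.15 = 0.2022
IBU = (10.5/100)·78·0.2022·1000/19.8 = 83.6287
BU:GU = 83.6287/49

1.7067


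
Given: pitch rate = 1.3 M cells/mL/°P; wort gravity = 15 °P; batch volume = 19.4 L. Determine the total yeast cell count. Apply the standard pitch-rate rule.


cells (billions) = rate · V_L · °P
cells = 1.3 · 19.4 · 15

378.3000 billion cells


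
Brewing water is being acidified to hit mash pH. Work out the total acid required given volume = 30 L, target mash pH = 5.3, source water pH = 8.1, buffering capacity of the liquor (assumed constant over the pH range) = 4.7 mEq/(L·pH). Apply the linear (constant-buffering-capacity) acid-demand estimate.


acid = buffering capacity · (pH_source − pH_target) · V
acid = 4.7 · (8.1 − 5.3) · 30

394.8000 mEq


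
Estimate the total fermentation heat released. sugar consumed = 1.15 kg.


Q = m_sugar · 590 kJ/kg
Q = 1.15 · 590

678.5000 kJ


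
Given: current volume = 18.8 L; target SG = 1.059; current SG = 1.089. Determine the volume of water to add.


V_water = V·((SG_curr − 1)/(SG_target − 1) − 1)
V_water = 18.8·((1.089 − 1)/(1.059 − 1) − 1)

9.5593 L


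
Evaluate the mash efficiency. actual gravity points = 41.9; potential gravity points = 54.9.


efficiency = actual / potential × 100
efficiency = 41.9 / 54.9 × 100

76.3206 %


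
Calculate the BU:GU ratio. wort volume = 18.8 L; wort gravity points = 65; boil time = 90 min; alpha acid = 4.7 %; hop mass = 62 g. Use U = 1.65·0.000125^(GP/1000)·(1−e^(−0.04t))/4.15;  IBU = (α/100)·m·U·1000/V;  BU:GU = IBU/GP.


U = 1.65·0.000125^(65/1000)·(1−e^(−0.04·90))/4.15 = 0.2156
IBU = (4.7/100)·62·0.2156·1000/18.8 = 33.4222
BU:GU = 33.4222/65

0.5142


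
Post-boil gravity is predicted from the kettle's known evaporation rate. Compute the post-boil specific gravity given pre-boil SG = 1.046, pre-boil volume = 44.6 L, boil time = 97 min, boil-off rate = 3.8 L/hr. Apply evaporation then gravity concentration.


V_post = V_pre − rate·(t/60);  SG_post = 1 + (SG_pre−1)·V_pre/V_post
V_post = 44.6 − 3.8·(97/60) = 38.4567
SG_post = 1 + (1.046 − 1)·44.6/38.4567

1.0533


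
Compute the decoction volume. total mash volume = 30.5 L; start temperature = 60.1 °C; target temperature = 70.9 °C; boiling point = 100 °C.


V_dec = V_total·(T_target − T_start)/(T_boil − T_start)
V_dec = 30.5·(70.9 − 60.1)/(100 − 60.1)

8.2556 L


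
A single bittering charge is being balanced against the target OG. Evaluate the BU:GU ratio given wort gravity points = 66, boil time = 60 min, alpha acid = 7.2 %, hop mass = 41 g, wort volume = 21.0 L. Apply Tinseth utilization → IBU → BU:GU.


U = 1.65·0.000125^(GP/1000)·(1−e^(−0.04t))/4.15;  IBU = (α/100)·m·U·1000/V;  BU:GU = IBU/GP
U = 1.65·0.000125^(66/1000)·(1−e^(−0.04·60))/4.15 = 0.1998
IBU = (7.2/100)·41·0.1998·1000/21.0 = 28.0820
BU:GU = 28.0820/66

0.4255


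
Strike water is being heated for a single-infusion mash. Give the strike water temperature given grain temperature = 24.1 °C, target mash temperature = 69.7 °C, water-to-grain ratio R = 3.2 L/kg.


T_strike = (0.41/R)·(T_mash − T_grain) + T_mash
T_strike = (0.41/3.2)·(69.7 − 24.1) + 69.7

75.5425 °C


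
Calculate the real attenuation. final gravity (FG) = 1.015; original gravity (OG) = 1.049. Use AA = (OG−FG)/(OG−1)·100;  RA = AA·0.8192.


AA = (1.049 − 1.015)/(1.049 − 1)·100 = 69.3878
RA = 69.3878·0.8192

56.8424 %


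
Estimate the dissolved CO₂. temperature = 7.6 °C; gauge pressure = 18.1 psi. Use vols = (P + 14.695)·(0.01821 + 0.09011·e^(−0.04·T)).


vols = (18.1 + 14.695)·(0.01821 + 0.09011·e^(−0.04·7.6))

2.7777 volumes


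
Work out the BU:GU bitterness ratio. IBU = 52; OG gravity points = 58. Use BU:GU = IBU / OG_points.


BU:GU = 52 / 58

0.8966


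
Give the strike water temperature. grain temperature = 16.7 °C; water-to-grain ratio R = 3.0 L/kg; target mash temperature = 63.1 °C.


T_strike = (0.41/R)·(T_mash − T_grain) + T_mash
T_strike = (0.41/3.0)·(63.1 − 16.7) + 63.1

69.4413 °C


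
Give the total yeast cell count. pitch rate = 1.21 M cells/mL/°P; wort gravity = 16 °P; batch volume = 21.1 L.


cells (billions) = rate · V_L · °P
cells = 1.21 · 21.1 · 16

408.4960 billion cells


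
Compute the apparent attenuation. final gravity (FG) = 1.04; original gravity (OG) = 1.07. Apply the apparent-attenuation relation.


AA = (OG − FG)/(OG − 1) · 100
AA = (1.07 − 1.04)/(1.07 − 1) · 100

42.8571 %


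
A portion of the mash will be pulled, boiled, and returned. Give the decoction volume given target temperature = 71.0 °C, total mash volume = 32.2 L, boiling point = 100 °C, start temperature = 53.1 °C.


V_dec = V_total·(T_target − T_start)/(T_boil − T_start)
V_dec = 32.2·(71.0 − 53.1)/(100 − 53.1)

12.2896 L


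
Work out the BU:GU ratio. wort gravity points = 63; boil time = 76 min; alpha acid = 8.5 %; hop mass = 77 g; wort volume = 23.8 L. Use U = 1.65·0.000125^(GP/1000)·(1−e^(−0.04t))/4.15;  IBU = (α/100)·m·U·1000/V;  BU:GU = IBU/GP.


U = 1.65·0.000125^(63/1000)·(1−e^(−0.04·76))/4.15 = 0.2149
IBU = (8.5/100)·77·0.2149·1000/23.8 = 59.0998
BU:GU = 59.0998/63

0.9381


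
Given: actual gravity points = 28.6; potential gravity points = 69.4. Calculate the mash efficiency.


efficiency = actual / potential × 100
efficiency = 28.6 / 69.4 × 100

41.2104 %


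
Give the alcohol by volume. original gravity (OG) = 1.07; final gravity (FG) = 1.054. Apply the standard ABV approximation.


ABV = (OG − FG) · 131.25
ABV = (1.07 − 1.054) · 131.25

2.1000 % ABV


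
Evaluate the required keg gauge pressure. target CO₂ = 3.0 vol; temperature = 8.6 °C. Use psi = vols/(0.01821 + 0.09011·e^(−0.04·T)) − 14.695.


psi = 3.0/(0.01821 + 0.09011·e^(−0.04·8.6)) − 14.695

21.8495 psi


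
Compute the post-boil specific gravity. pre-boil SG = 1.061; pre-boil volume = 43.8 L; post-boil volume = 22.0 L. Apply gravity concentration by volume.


SG_post = 1 + (SG_pre − 1)·V_pre/V_post
pts_pre = (1.061 − 1)·1000 = 61.0000
pts_post = 61.0000·43.8/22.0 = 121.4455
SG_post = 1 + 121.4455/1000

1.1214


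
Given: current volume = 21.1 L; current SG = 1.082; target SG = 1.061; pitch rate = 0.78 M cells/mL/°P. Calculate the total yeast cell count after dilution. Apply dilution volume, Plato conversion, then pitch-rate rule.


V_w = V·((SG_c−1)/(SG_t−1)−1);  °P = 259 − 259/SG_t;  cells = rate·(V+V_w)·°P
V_w = 21.1·((1.082−1)/(1.061−1)−1) = 7.2639
V_final = 21.1 + 7.2639 = 28.3639
°P = 259 − 259/1.061 = 14.8907
cells = 0.78·28.3639·14.8907

329.4392 billion cells
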